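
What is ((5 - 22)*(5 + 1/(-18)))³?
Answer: -3463512697/5832 ≈ -5.9388e+5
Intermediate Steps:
((5 - 22)*(5 + 1/(-18)))³ = (-17*(5 - 1/18))³ = (-17*89/18)³ = (-1513/18)³ = -3463512697/5832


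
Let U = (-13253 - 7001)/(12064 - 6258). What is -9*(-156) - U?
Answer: 4085939/2903 ≈ 1407.5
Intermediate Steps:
U = -10127/2903 (U = -20254/5806 = -20254*1/5806 = -10127/2903 ≈ -3.4885)
-9*(-156) - U = -9*(-156) - 1*(-10127/2903) = 1404 + 10127/2903 = 4085939/2903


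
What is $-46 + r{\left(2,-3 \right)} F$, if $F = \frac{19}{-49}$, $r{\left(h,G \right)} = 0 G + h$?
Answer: $- \frac{2292}{49} \approx -46.776$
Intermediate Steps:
$r{\left(h,G \right)} = h$ ($r{\left(h,G \right)} = 0 + h = h$)
$F = - \frac{19}{49}$ ($F = 19 \left(- \frac{1}{49}\right) = - \frac{19}{49} \approx -0.38775$)
$-46 + r{\left(2,-3 \right)} F = -46 + 2 \left(- \frac{19}{49}\right) = -46 - \frac{38}{49} = - \frac{2292}{49}$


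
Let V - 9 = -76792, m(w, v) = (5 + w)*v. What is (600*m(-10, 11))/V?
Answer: 33000/76783 ≈ 0.42978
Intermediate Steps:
m(w, v) = v*(5 + w)
V = -76783 (V = 9 - 76792 = -76783)
(600*m(-10, 11))/V = (600*(11*(5 - 10)))/(-76783) = (600*(11*(-5)))*(-1/76783) = (600*(-55))*(-1/76783) = -33000*(-1/76783) = 33000/76783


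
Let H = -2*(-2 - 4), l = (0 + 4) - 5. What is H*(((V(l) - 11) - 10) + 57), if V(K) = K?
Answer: 420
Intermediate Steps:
l = -1 (l = 4 - 5 = -1)
H = 12 (H = -2*(-6) = 12)
H*(((V(l) - 11) - 10) + 57) = 12*(((-1 - 11) - 10) + 57) = 12*((-12 - 10) + 57) = 12*(-22 + 57) = 12*35 = 420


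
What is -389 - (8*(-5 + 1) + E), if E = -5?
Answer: -352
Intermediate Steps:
-389 - (8*(-5 + 1) + E) = -389 - (8*(-5 + 1) - 5) = -389 - (8*(-4) - 5) = -389 - (-32 - 5) = -389 - 1*(-37) = -389 + 37 = -352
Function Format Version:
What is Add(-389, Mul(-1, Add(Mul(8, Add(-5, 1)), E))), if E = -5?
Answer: -352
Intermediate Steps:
Add(-389, Mul(-1, Add(Mul(8, Add(-5, 1)), E))) = Add(-389, Mul(-1, Add(Mul(8, Add(-5, 1)), -5))) = Add(-389, Mul(-1, Add(Mul(8, -4), -5))) = Add(-389, Mul(-1, Add(-32, -5))) = Add(-389, Mul(-1, -37)) = Add(-389, 37) = -352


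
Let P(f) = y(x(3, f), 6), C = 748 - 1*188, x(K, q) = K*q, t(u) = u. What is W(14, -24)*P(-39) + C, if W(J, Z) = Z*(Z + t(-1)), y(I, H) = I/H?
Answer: -11140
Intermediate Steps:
C = 560 (C = 748 - 188 = 560)
P(f) = f/2 (P(f) = (3*f)/6 = (3*f)*(1/6) = f/2)
W(J, Z) = Z*(-1 + Z) (W(J, Z) = Z*(Z - 1) = Z*(-1 + Z))
W(14, -24)*P(-39) + C = (-24*(-1 - 24))*((1/2)*(-39)) + 560 = -24*(-25)*(-39/2) + 560 = 600*(-39/2) + 560 = -11700 + 560 = -11140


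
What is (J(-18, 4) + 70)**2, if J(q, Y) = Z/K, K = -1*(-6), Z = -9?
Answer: 18769/4 ≈ 4692.3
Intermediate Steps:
K = 6
J(q, Y) = -3/2 (J(q, Y) = -9/6 = -9*1/6 = -3/2)
(J(-18, 4) + 70)**2 = (-3/2 + 70)**2 = (137/2)**2 = 18769/4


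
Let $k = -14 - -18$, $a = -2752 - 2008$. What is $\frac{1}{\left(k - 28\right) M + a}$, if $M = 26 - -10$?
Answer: $- \frac{1}{5624} \approx -0.00017781$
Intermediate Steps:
$M = 36$ ($M = 26 + 10 = 36$)
$a = -4760$
$k = 4$ ($k = -14 + 18 = 4$)
$\frac{1}{\left(k - 28\right) M + a} = \frac{1}{\left(4 - 28\right) 36 - 4760} = \frac{1}{\left(-24\right) 36 - 4760} = \frac{1}{-864 - 4760} = \frac{1}{-5624} = - \frac{1}{5624}$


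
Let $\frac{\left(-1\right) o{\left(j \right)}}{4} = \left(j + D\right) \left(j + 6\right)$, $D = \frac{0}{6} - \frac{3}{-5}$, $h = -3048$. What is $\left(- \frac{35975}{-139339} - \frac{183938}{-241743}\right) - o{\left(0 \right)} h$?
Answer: $- \frac{7392034280767877}{168421139385} \approx -43890.0$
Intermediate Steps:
$D = \frac{3}{5}$ ($D = 0 \cdot \frac{1}{6} - - \frac{3}{5} = 0 + \frac{3}{5} = \frac{3}{5} \approx 0.6$)
$o{\left(j \right)} = - 4 \left(6 + j\right) \left(\frac{3}{5} + j\right)$ ($o{\left(j \right)} = - 4 \left(j + \frac{3}{5}\right) \left(j + 6\right) = - 4 \left(\frac{3}{5} + j\right) \left(6 + j\right) = - 4 \left(6 + j\right) \left(\frac{3}{5} + j\right)$)
$\left(- \frac{35975}{-139339} - \frac{183938}{-241743}\right) - o{\left(0 \right)} h = \left(- \frac{35975}{-139339} - \frac{183938}{-241743}\right) - \left(- \frac{72}{5} - 4 \cdot 0^{2} - 0\right) \left(-3048\right) = \left(\left(-35975\right) \left(- \frac{1}{139339}\right) - - \frac{183938}{241743}\right) - \left(- \frac{72}{5} - 0 + 0\right) \left(-3048\right) = \left(\frac{35975}{139339} + \frac{183938}{241743}\right) - \left(- \frac{72}{5} + 0 + 0\right) \left(-3048\right) = \frac{34326441407}{33684227877} - \left(- \frac{72}{5}\right) \left(-3048\right) = \frac{34326441407}{33684227877} - \frac{219456}{5} = - \frac{7392034280767877}{168421139385}$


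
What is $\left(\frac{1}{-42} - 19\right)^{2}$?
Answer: $\frac{638401}{1764} \approx 361.91$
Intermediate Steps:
$\left(\frac{1}{-42} - 19\right)^{2} = \left(- \frac{1}{42} - 19\right)^{2} = \left(- \frac{799}{42}\right)^{2} = \frac{638401}{1764}$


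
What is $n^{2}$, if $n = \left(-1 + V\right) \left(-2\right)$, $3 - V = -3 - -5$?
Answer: $0$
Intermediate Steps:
$V = 1$ ($V = 3 - \left(-3 - -5\right) = 3 - \left(-3 + 5\right) = 3 - 2 = 1$)
$n = 0$ ($n = \left(-1 + 1\right) \left(-2\right) = 0 \left(-2\right) = 0$)
$n^{2} = 0^{2} = 0$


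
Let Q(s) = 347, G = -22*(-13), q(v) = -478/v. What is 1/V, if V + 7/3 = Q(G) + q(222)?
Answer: 37/12673 ≈ 0.0029196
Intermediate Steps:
G = 286
V = 12673/37 (V = -7/3 + (347 - 478/222) = -7/3 + (347 - 478*1/222) = -7/3 + (347 - 239/111) = -7/3 + 38278/111 = 12673/37 ≈ 342.51)
1/V = 1/(12673/37) = 37/12673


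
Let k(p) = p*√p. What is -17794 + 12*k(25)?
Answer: -16294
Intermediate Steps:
k(p) = p^(3/2)
-17794 + 12*k(25) = -17794 + 12*25^(3/2) = -17794 + 12*125 = -17794 + 1500 = -16294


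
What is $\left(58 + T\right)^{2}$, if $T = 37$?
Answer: $9025$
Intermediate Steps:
$\left(58 + T\right)^{2} = \left(58 + 37\right)^{2} = 95^{2} = 9025$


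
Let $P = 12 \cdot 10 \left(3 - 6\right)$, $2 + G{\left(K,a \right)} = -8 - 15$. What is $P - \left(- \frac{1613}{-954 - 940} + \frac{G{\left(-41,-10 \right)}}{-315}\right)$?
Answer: $- \frac{43067009}{119322} \approx -360.93$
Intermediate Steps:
$G{\left(K,a \right)} = -25$ ($G{\left(K,a \right)} = -2 - 23 = -25$)
$P = -360$ ($P = 120 \left(3 - 6\right) = 120 \left(-3\right) = -360$)
$P - \left(- \frac{1613}{-954 - 940} + \frac{G{\left(-41,-10 \right)}}{-315}\right) = -360 - \left(- \frac{1613}{-954 - 940} - \frac{25}{-315}\right) = -360 - \left(- \frac{1613}{-1894} - - \frac{5}{63}\right) = -360 - \left(\left(-1613\right) \left(- \frac{1}{1894}\right) + \frac{5}{63}\right) = -360 - \left(\frac{1613}{1894} + \frac{5}{63}\right) = -360 - \frac{111089}{119322} = - \frac{43067009}{119322}$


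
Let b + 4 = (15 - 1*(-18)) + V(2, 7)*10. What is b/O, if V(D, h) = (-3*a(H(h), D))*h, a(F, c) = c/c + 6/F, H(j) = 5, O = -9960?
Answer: 433/9960 ≈ 0.043474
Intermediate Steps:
a(F, c) = 1 + 6/F
V(D, h) = -33*h/5 (V(D, h) = (-3*(6 + 5)/5)*h = (-3*11/5)*h = -33*h/5)
b = -433 (b = -4 + ((15 - 1*(-18)) - 33/5*7*10) = -4 + ((15 + 18) - 231/5*10) = -4 + (33 - 462) = -4 - 429 = -433)
b/O = -433/(-9960) = -433*(-1/9960) = 433/9960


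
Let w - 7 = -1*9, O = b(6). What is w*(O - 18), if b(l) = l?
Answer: 24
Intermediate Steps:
O = 6
w = -2 (w = 7 - 1*9 = 7 - 9 = -2)
w*(O - 18) = -2*(6 - 18) = -2*(-12) = 24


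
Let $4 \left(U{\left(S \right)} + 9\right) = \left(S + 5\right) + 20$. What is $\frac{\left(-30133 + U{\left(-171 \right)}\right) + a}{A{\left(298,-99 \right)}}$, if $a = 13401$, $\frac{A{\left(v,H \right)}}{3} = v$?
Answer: $- \frac{11185}{596} \approx -18.767$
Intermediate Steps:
$A{\left(v,H \right)} = 3 v$
$U{\left(S \right)} = - \frac{11}{4} + \frac{S}{4}$ ($U{\left(S \right)} = -9 + \frac{\left(S + 5\right) + 20}{4} = -9 + \frac{\left(5 + S\right) + 20}{4} = -9 + \frac{25 + S}{4} = -9 + \left(\frac{25}{4} + \frac{S}{4}\right) = - \frac{11}{4} + \frac{S}{4}$)
$\frac{\left(-30133 + U{\left(-171 \right)}\right) + a}{A{\left(298,-99 \right)}} = \frac{\left(-30133 + \left(- \frac{11}{4} + \frac{1}{4} \left(-171\right)\right)\right) + 13401}{3 \cdot 298} = \frac{\left(-30133 - \frac{91}{2}\right) + 13401}{894} = \left(\left(-30133 - \frac{91}{2}\right) + 13401\right) \frac{1}{894} = \left(- \frac{60357}{2} + 13401\right) \frac{1}{894} = \left(- \frac{33555}{2}\right) \frac{1}{894} = - \frac{11185}{596}$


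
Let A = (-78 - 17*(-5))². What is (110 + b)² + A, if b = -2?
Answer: 11713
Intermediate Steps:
A = 49 (A = (-78 + 85)² = 7² = 49)
(110 + b)² + A = (110 - 2)² + 49 = 108² + 49 = 11664 + 49 = 11713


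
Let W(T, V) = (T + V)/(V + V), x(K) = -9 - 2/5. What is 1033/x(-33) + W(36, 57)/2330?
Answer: -457307643/4161380 ≈ -109.89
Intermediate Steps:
x(K) = -47/5 (x(K) = -9 - 2*⅕ = -9 - ⅖ = -47/5)
W(T, V) = (T + V)/(2*V) (W(T, V) = (T + V)/((2*V)) = (T + V)*(1/(2*V)) = (T + V)/(2*V))
1033/x(-33) + W(36, 57)/2330 = 1033/(-47/5) + ((½)*(36 + 57)/57)/2330 = 1033*(-5/47) + ((½)*(1/57)*93)*(1/2330) = -5165/47 + (31/38)*(1/2330) = -5165/47 + 31/88540 = -457307643/4161380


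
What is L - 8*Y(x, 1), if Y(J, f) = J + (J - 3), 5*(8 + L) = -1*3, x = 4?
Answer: -243/5 ≈ -48.600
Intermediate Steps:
L = -43/5 (L = -8 + (-1*3)/5 = -8 + (1/5)*(-3) = -8 - 3/5 = -43/5 ≈ -8.6000)
Y(J, f) = -3 + 2*J (Y(J, f) = J + (-3 + J) = -3 + 2*J)
L - 8*Y(x, 1) = -43/5 - 8*(-3 + 2*4) = -43/5 - 8*(-3 + 8) = -43/5 - 8*5 = -43/5 - 40 = -243/5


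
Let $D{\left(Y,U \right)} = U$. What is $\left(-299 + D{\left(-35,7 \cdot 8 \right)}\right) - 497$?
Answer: $-740$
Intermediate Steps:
$\left(-299 + D{\left(-35,7 \cdot 8 \right)}\right) - 497 = \left(-299 + 7 \cdot 8\right) - 497 = \left(-299 + 56\right) - 497 = -243 - 497 = -740$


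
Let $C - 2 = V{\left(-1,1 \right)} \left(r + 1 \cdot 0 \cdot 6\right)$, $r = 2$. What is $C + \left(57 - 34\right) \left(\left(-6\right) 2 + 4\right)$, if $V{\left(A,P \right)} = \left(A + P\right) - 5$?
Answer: $-192$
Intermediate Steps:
$V{\left(A,P \right)} = -5 + A + P$
$C = -8$ ($C = 2 + \left(-5 - 1 + 1\right) \left(2 + 1 \cdot 0 \cdot 6\right) = 2 - 5 \left(2 + 0 \cdot 6\right) = 2 - 5 \left(2 + 0\right) = 2 - 10 = -8$)
$C + \left(57 - 34\right) \left(\left(-6\right) 2 + 4\right) = -8 + \left(57 - 34\right) \left(\left(-6\right) 2 + 4\right) = -8 + \left(57 - 34\right) \left(-12 + 4\right) = -8 + 23 \left(-8\right) = -8 - 184 = -192$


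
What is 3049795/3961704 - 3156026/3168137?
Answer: -2841072446389/12551221025448 ≈ -0.22636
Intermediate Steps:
3049795/3961704 - 3156026/3168137 = -2841072446389/12551221025448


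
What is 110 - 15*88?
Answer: -1210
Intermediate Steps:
110 - 15*88 = 110 - 1320 = -1210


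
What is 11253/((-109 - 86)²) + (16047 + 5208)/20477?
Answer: 346216352/259545975 ≈ 1.3339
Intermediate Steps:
11253/((-109 - 86)²) + (16047 + 5208)/20477 = 11253/((-195)²) + 21255*(1/20477) = 11253/38025 + 21255/20477 = 11253*(1/38025) + 21255/20477 = 3751/12675 + 21255/20477 = 346216352/259545975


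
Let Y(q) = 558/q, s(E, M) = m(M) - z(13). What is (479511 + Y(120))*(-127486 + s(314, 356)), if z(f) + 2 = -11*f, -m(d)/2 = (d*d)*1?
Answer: -3652115864469/20 ≈ -1.8261e+11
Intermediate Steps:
m(d) = -2*d² (m(d) = -2*d*d = -2*d²)
z(f) = -2 - 11*f
s(E, M) = 145 - 2*M² (s(E, M) = -2*M² - (-2 - 11*13) = -2*M² - (-2 - 143) = -2*M² - 1*(-145) = -2*M² + 145 = 145 - 2*M²)
(479511 + Y(120))*(-127486 + s(314, 356)) = (479511 + 558/120)*(-127486 + (145 - 2*356²)) = (479511 + 558*(1/120))*(-127486 + (145 - 2*126736)) = (479511 + 93/20)*(-127486 + (145 - 253472)) = 9590313*(-127486 - 253327)/20 = (9590313/20)*(-380813) = -3652115864469/20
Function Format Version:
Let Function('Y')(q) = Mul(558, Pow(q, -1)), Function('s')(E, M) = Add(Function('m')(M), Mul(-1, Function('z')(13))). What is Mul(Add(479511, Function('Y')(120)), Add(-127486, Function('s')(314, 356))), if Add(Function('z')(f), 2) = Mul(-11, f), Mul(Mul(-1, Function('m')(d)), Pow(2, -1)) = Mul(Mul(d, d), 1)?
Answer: Rational(-3652115864469, 20) ≈ -1.8261e+11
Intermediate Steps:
Function('m')(d) = Mul(-2, Pow(d, 2)) (Function('m')(d) = Mul(-2, Mul(Mul(d, d), 1)) = Mul(-2, Mul(Pow(d, 2), 1)) = Mul(-2, Pow(d, 2)))
Function('z')(f) = Add(-2, Mul(-11, f))
Function('s')(E, M) = Add(145, Mul(-2, Pow(M, 2))) (Function('s')(E, M) = Add(Mul(-2, Pow(M, 2)), Mul(-1, Add(-2, Mul(-11, 13)))) = Add(Mul(-2, Pow(M, 2)), Mul(-1, Add(-2, -143))) = Add(Mul(-2, Pow(M, 2)), Mul(-1, -145)) = Add(Mul(-2, Pow(M, 2)), 145) = Add(145, Mul(-2, Pow(M, 2))))
Mul(Add(479511, Function('Y')(120)), Add(-127486, Function('s')(314, 356))) = Mul(Add(479511, Mul(558, Pow(120, -1))), Add(-127486, Add(145, Mul(-2, Pow(356, 2))))) = Mul(Add(479511, Mul(558, Rational(1, 120))), Add(-127486, Add(145, Mul(-2, 126736)))) = Mul(Add(479511, Rational(93, 20)), Add(-127486, Add(145, -253472))) = Mul(Rational(9590313, 20), Add(-127486, -253327)) = Mul(Rational(9590313, 20), -380813) = Rational(-3652115864469, 20)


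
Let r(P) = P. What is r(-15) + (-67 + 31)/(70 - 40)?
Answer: -81/5 ≈ -16.200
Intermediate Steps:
r(-15) + (-67 + 31)/(70 - 40) = -15 + (-67 + 31)/(70 - 40) = -15 - 36/30 = -15 - 36*1/30 = -15 - 6/5 = -81/5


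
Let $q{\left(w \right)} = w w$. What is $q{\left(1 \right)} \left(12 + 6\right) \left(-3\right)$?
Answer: $-54$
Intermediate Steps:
$q{\left(w \right)} = w^{2}$
$q{\left(1 \right)} \left(12 + 6\right) \left(-3\right) = 1^{2} \left(12 + 6\right) \left(-3\right) = 1 \cdot 18 \left(-3\right) = 18 \left(-3\right) = -54$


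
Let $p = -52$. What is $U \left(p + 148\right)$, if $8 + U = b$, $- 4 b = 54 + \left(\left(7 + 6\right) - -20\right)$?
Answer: $-2856$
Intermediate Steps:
$b = - \frac{87}{4}$ ($b = - \frac{54 + \left(\left(7 + 6\right) - -20\right)}{4} = - \frac{54 + \left(13 + 20\right)}{4} = - \frac{54 + 33}{4} = \left(- \frac{1}{4}\right) 87 = - \frac{87}{4} \approx -21.75$)
$U = - \frac{119}{4}$ ($U = -8 - \frac{87}{4} = - \frac{119}{4} \approx -29.75$)
$U \left(p + 148\right) = - \frac{119 \left(-52 + 148\right)}{4} = \left(- \frac{119}{4}\right) 96 = -2856$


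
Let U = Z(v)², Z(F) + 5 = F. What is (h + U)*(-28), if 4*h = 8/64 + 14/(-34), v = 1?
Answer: -60655/136 ≈ -445.99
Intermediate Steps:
Z(F) = -5 + F
U = 16 (U = (-5 + 1)² = (-4)² = 16)
h = -39/544 (h = (8/64 + 14/(-34))/4 = (8*(1/64) + 14*(-1/34))/4 = (⅛ - 7/17)/4 = (¼)*(-39/136) = -39/544 ≈ -0.071691)
(h + U)*(-28) = (-39/544 + 16)*(-28) = (8665/544)*(-28) = -60655/136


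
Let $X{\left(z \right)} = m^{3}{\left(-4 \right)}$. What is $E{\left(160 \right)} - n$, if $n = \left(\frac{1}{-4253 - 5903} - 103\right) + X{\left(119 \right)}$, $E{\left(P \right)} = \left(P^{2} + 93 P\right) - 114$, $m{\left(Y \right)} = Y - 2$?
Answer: $\frac{413196861}{10156} \approx 40685.0$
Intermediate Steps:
$m{\left(Y \right)} = -2 + Y$
$E{\left(P \right)} = -114 + P^{2} + 93 P$
$X{\left(z \right)} = -216$ ($X{\left(z \right)} = \left(-2 - 4\right)^{3} = \left(-6\right)^{3} = -216$)
$n = - \frac{3239765}{10156}$ ($n = \left(\frac{1}{-4253 - 5903} - 103\right) - 216 = \left(\frac{1}{-10156} - 103\right) - 216 = \left(- \frac{1}{10156} - 103\right) - 216 = - \frac{1046069}{10156} - 216 = - \frac{3239765}{10156} \approx -319.0$)
$E{\left(160 \right)} - n = \left(-114 + 160^{2} + 93 \cdot 160\right) - - \frac{3239765}{10156} = \left(-114 + 25600 + 14880\right) + \frac{3239765}{10156} = 40366 + \frac{3239765}{10156} = \frac{413196861}{10156}$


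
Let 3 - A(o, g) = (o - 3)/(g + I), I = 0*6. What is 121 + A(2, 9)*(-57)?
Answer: -169/3 ≈ -56.333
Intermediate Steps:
I = 0
A(o, g) = 3 - (-3 + o)/g (A(o, g) = 3 - (o - 3)/(g + 0) = 3 - (-3 + o)/g)
121 + A(2, 9)*(-57) = 121 + ((3 - 1*2 + 3*9)/9)*(-57) = 121 + ((3 - 2 + 27)/9)*(-57) = 121 + ((⅑)*28)*(-57) = 121 + (28/9)*(-57) = 121 - 532/3 = -169/3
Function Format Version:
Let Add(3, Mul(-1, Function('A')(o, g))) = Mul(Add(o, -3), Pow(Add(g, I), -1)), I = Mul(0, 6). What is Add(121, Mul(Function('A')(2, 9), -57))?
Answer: Rational(-169, 3) ≈ -56.333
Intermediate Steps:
I = 0
Function('A')(o, g) = Add(3, Mul(-1, Pow(g, -1), Add(-3, o))) (Function('A')(o, g) = Add(3, Mul(-1, Mul(Add(o, -3), Pow(Add(g, 0), -1)))) = Add(3, Mul(-1, Mul(Add(-3, o), Pow(g, -1)))) = Add(3, Mul(-1, Mul(Pow(g, -1), Add(-3, o)))) = Add(3, Mul(-1, Pow(g, -1), Add(-3, o))))
Add(121, Mul(Function('A')(2, 9), -57)) = Add(121, Mul(Mul(Pow(9, -1), Add(3, Mul(-1, 2), Mul(3, 9))), -57)) = Add(121, Mul(Mul(Rational(1, 9), Add(3, -2, 27)), -57)) = Add(121, Mul(Mul(Rational(1, 9), 28), -57)) = Add(121, Mul(Rational(28, 9), -57)) = Add(121, Rational(-532, 3)) = Rational(-169, 3)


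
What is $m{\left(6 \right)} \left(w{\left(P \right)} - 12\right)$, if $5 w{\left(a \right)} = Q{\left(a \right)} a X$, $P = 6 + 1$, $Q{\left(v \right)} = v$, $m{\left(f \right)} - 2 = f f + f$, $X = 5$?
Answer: $1628$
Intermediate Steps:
$m{\left(f \right)} = 2 + f + f^{2}$ ($m{\left(f \right)} = 2 + \left(f f + f\right) = 2 + \left(f^{2} + f\right) = 2 + \left(f + f^{2}\right) = 2 + f + f^{2}$)
$P = 7$
$w{\left(a \right)} = a^{2}$ ($w{\left(a \right)} = \frac{a a 5}{5} = \frac{a^{2} \cdot 5}{5} = \frac{5 a^{2}}{5} = a^{2}$)
$m{\left(6 \right)} \left(w{\left(P \right)} - 12\right) = \left(2 + 6 + 6^{2}\right) \left(7^{2} - 12\right) = \left(2 + 6 + 36\right) \left(49 - 12\right) = 44 \cdot 37 = 1628$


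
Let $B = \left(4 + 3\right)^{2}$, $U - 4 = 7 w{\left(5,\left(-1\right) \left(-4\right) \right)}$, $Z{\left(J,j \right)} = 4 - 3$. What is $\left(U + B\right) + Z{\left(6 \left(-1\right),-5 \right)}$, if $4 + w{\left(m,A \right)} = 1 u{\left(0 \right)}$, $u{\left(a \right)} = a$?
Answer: $26$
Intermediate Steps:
$w{\left(m,A \right)} = -4$ ($w{\left(m,A \right)} = -4 + 1 \cdot 0 = -4 + 0 = -4$)
$Z{\left(J,j \right)} = 1$
$U = -24$ ($U = 4 + 7 \left(-4\right) = 4 - 28 = -24$)
$B = 49$ ($B = 7^{2} = 49$)
$\left(U + B\right) + Z{\left(6 \left(-1\right),-5 \right)} = \left(-24 + 49\right) + 1 = 25 + 1 = 26$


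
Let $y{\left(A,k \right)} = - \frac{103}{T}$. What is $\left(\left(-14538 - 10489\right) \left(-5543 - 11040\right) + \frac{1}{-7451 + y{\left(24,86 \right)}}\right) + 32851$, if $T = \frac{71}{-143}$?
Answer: $\frac{213459770520793}{514292} \approx 4.1506 \cdot 10^{8}$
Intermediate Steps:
$T = - \frac{71}{143}$ ($T = 71 \left(- \frac{1}{143}\right) = - \frac{71}{143} \approx -0.4965$)
$y{\left(A,k \right)} = \frac{14729}{71}$ ($y{\left(A,k \right)} = - \frac{103}{- \frac{71}{143}} = \left(-103\right) \left(- \frac{143}{71}\right) = \frac{14729}{71}$)
$\left(\left(-14538 - 10489\right) \left(-5543 - 11040\right) + \frac{1}{-7451 + y{\left(24,86 \right)}}\right) + 32851 = \left(\left(-14538 - 10489\right) \left(-5543 - 11040\right) + \frac{1}{-7451 + \frac{14729}{71}}\right) + 32851 = \left(\left(-25027\right) \left(-16583\right) + \frac{1}{- \frac{514292}{71}}\right) + 32851 = \left(415022741 - \frac{71}{514292}\right) + 32851 = \frac{213442875514301}{514292} + 32851 = \frac{213459770520793}{514292}$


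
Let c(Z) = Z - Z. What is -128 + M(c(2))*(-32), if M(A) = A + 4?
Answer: -256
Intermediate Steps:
c(Z) = 0
M(A) = 4 + A
-128 + M(c(2))*(-32) = -128 + (4 + 0)*(-32) = -128 + 4*(-32) = -128 - 128 = -256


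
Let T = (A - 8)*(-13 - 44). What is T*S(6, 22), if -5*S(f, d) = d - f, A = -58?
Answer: -60192/5 ≈ -12038.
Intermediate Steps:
S(f, d) = -d/5 + f/5 (S(f, d) = -(d - f)/5 = -d/5 + f/5)
T = 3762 (T = (-58 - 8)*(-13 - 44) = -66*(-57) = 3762)
T*S(6, 22) = 3762*(-1/5*22 + (1/5)*6) = 3762*(-22/5 + 6/5) = 3762*(-16/5) = -60192/5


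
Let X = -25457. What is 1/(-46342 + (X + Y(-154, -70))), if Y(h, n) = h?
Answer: -1/71953 ≈ -1.3898e-5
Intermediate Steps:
1/(-46342 + (X + Y(-154, -70))) = 1/(-46342 + (-25457 - 154)) = 1/(-46342 - 25611) = 1/(-71953) = -1/71953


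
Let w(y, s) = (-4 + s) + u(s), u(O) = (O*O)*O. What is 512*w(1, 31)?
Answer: 15266816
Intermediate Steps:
u(O) = O**3 (u(O) = O**2*O = O**3)
w(y, s) = -4 + s + s**3 (w(y, s) = (-4 + s) + s**3 = -4 + s + s**3)
512*w(1, 31) = 512*(-4 + 31 + 31**3) = 512*(-4 + 31 + 29791) = 512*29818 = 15266816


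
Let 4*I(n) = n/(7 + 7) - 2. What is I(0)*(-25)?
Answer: 25/2 ≈ 12.500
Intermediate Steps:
I(n) = -½ + n/56 (I(n) = (n/(7 + 7) - 2)/4 = (n/14 - 2)/4 = (-2 + n/14)/4 = -½ + n/56)
I(0)*(-25) = (-½ + (1/56)*0)*(-25) = (-½ + 0)*(-25) = -½*(-25) = 25/2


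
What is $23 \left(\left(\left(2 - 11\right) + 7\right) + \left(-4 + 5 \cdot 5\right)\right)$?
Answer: $437$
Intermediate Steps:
$23 \left(\left(\left(2 - 11\right) + 7\right) + \left(-4 + 5 \cdot 5\right)\right) = 23 \left(\left(-9 + 7\right) + \left(-4 + 25\right)\right) = 23 \left(-2 + 21\right) = 23 \cdot 19 = 437$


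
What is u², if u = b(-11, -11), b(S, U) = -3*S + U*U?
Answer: 23716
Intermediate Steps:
b(S, U) = U² - 3*S (b(S, U) = -3*S + U² = U² - 3*S)
u = 154 (u = (-11)² - 3*(-11) = 121 + 33 = 154)
u² = 154² = 23716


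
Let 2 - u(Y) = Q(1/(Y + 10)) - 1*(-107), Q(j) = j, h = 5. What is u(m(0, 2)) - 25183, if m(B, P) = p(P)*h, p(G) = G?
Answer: -505761/20 ≈ -25288.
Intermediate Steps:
m(B, P) = 5*P (m(B, P) = P*5 = 5*P)
u(Y) = -105 - 1/(10 + Y) (u(Y) = 2 - (1/(Y + 10) - 1*(-107)) = 2 - (1/(10 + Y) + 107) = 2 - (107 + 1/(10 + Y)) = 2 + (-107 - 1/(10 + Y)) = -105 - 1/(10 + Y))
u(m(0, 2)) - 25183 = (-1051 - 525*2)/(10 + 5*2) - 25183 = (-1051 - 105*10)/(10 + 10) - 25183 = (-1051 - 1050)/20 - 25183 = (1/20)*(-2101) - 25183 = -2101/20 - 25183 = -505761/20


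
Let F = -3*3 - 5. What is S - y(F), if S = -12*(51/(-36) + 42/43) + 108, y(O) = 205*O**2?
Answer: -1722869/43 ≈ -40067.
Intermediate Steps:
F = -14 (F = -9 - 5 = -14)
S = 4871/43 (S = -12*(51*(-1/36) + 42*(1/43)) + 108 = -12*(-17/12 + 42/43) + 108 = -12*(-227/516) + 108 = 227/43 + 108 = 4871/43 ≈ 113.28)
S - y(F) = 4871/43 - 205*(-14)**2 = 4871/43 - 205*196 = 4871/43 - 1*40180 = 4871/43 - 40180 = -1722869/43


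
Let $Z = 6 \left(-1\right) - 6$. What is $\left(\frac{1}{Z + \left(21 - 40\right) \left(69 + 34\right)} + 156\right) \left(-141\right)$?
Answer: $- \frac{43309983}{1969} \approx -21996.0$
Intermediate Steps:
$Z = -12$ ($Z = -6 - 6 = -12$)
$\left(\frac{1}{Z + \left(21 - 40\right) \left(69 + 34\right)} + 156\right) \left(-141\right) = \left(\frac{1}{-12 + \left(21 - 40\right) \left(69 + 34\right)} + 156\right) \left(-141\right) = \left(\frac{1}{-12 - 1957} + 156\right) \left(-141\right) = \left(\frac{1}{-1969} + 156\right) \left(-141\right) = \left(- \frac{1}{1969} + 156\right) \left(-141\right) = \frac{307163}{1969} \left(-141\right) = - \frac{43309983}{1969}$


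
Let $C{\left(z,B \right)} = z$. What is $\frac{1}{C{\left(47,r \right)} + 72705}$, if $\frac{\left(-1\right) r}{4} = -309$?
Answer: $\frac{1}{72752} \approx 1.3745 \cdot 10^{-5}$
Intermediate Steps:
$r = 1236$ ($r = \left(-4\right) \left(-309\right) = 1236$)
$\frac{1}{C{\left(47,r \right)} + 72705} = \frac{1}{47 + 72705} = \frac{1}{72752}$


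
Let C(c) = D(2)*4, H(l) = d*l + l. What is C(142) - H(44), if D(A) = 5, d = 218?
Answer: -9616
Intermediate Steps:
H(l) = 219*l (H(l) = 218*l + l = 219*l)
C(c) = 20 (C(c) = 5*4 = 20)
C(142) - H(44) = 20 - 219*44 = 20 - 1*9636 = 20 - 9636 = -9616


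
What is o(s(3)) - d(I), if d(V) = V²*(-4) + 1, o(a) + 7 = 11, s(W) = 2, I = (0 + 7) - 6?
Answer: 7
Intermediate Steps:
I = 1 (I = 7 - 6 = 1)
o(a) = 4 (o(a) = -7 + 11 = 4)
d(V) = 1 - 4*V² (d(V) = -4*V² + 1 = 1 - 4*V²)
o(s(3)) - d(I) = 4 - (1 - 4*1²) = 4 - (1 - 4*1) = 4 - (1 - 4) = 4 - 1*(-3) = 4 + 3 = 7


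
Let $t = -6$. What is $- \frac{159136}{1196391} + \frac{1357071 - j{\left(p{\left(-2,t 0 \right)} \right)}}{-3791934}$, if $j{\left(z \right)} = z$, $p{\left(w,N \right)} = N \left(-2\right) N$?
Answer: $- \frac{247446748865}{504070634466} \approx -0.4909$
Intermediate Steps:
$p{\left(w,N \right)} = - 2 N^{2}$ ($p{\left(w,N \right)} = - 2 N N = - 2 N^{2}$)
$- \frac{159136}{1196391} + \frac{1357071 - j{\left(p{\left(-2,t 0 \right)} \right)}}{-3791934} = - \frac{159136}{1196391} + \frac{1357071 - - 2 \left(\left(-6\right) 0\right)^{2}}{-3791934} = \left(-159136\right) \frac{1}{1196391} + \left(1357071 - - 2 \cdot 0^{2}\right) \left(- \frac{1}{3791934}\right) = - \frac{159136}{1196391} + \left(1357071 - \left(-2\right) 0\right) \left(- \frac{1}{3791934}\right) = - \frac{159136}{1196391} + \left(1357071 - 0\right) \left(- \frac{1}{3791934}\right) = - \frac{159136}{1196391} + \left(1357071 + 0\right) \left(- \frac{1}{3791934}\right) = - \frac{159136}{1196391} + 1357071 \left(- \frac{1}{3791934}\right) = - \frac{159136}{1196391} - \frac{452357}{1263978} = - \frac{247446748865}{504070634466}$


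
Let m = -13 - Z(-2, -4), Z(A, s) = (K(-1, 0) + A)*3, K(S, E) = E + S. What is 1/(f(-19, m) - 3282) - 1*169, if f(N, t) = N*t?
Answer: -541815/3206 ≈ -169.00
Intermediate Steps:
Z(A, s) = -3 + 3*A (Z(A, s) = ((0 - 1) + A)*3 = (-1 + A)*3 = -3 + 3*A)
m = -4 (m = -13 - (-3 + 3*(-2)) = -13 - (-3 - 6) = -13 - 1*(-9) = -13 + 9 = -4)
1/(f(-19, m) - 3282) - 1*169 = 1/(-19*(-4) - 3282) - 1*169 = 1/(76 - 3282) - 169 = 1/(-3206) - 169 = -1/3206 - 169 = -541815/3206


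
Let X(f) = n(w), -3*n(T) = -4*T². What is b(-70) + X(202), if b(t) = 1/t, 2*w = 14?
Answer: 13717/210 ≈ 65.319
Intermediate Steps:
w = 7 (w = (½)*14 = 7)
n(T) = 4*T²/3 (n(T) = -(-4)*T²/3 = 4*T²/3)
X(f) = 196/3 (X(f) = (4/3)*7² = (4/3)*49 = 196/3)
b(-70) + X(202) = 1/(-70) + 196/3 = -1/70 + 196/3 = 13717/210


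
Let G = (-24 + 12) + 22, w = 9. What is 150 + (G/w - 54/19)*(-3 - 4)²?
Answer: 11146/171 ≈ 65.181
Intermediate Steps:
G = 10 (G = -12 + 22 = 10)
150 + (G/w - 54/19)*(-3 - 4)² = 150 + (10/9 - 54/19)*(-3 - 4)² = 150 + (10*(⅑) - 54*1/19)*(-7)² = 150 + (10/9 - 54/19)*49 = 150 - 296/171*49 = 150 - 14504/171 = 11146/171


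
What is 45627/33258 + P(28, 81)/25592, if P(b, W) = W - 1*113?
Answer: 48609247/35464114 ≈ 1.3707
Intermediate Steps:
P(b, W) = -113 + W (P(b, W) = W - 113 = -113 + W)
45627/33258 + P(28, 81)/25592 = 45627/33258 + (-113 + 81)/25592 = 45627*(1/33258) - 32*1/25592 = 15209/11086 - 4/3199 = 48609247/35464114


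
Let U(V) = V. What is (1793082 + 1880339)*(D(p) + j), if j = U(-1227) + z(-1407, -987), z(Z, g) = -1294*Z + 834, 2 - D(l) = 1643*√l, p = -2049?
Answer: 6686607023407 - 6035430703*I*√2049 ≈ 6.6866e+12 - 2.732e+11*I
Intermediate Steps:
D(l) = 2 - 1643*√l
z(Z, g) = 834 - 1294*Z
j = 1820265 (j = -1227 + (834 - 1294*(-1407)) = -1227 + (834 + 1820658) = -1227 + 1821492 = 1820265)
(1793082 + 1880339)*(D(p) + j) = (1793082 + 1880339)*((2 - 1643*I*√2049) + 1820265) = 3673421*((2 - 1643*I*√2049) + 1820265) = 3673421*(1820267 - 1643*I*√2049) = 6686607023407 - 6035430703*I*√2049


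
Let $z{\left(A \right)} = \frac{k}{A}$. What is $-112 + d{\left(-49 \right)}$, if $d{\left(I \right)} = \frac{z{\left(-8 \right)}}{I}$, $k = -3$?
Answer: $- \frac{43907}{392} \approx -112.01$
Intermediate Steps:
$z{\left(A \right)} = - \frac{3}{A}$
$d{\left(I \right)} = \frac{3}{8 I}$ ($d{\left(I \right)} = \frac{\left(-3\right) \frac{1}{-8}}{I} = \frac{\left(-3\right) \left(- \frac{1}{8}\right)}{I} = \frac{3}{8 I}$)
$-112 + d{\left(-49 \right)} = -112 + \frac{3}{8 \left(-49\right)} = -112 + \frac{3}{8} \left(- \frac{1}{49}\right) = -112 - \frac{3}{392} = - \frac{43907}{392}$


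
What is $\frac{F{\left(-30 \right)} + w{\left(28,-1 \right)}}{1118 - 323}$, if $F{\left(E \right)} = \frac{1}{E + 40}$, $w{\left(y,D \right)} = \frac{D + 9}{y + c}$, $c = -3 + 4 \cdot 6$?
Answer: $\frac{43}{129850} \approx 0.00033115$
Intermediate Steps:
$c = 21$ ($c = -3 + 24 = 21$)
$w{\left(y,D \right)} = \frac{9 + D}{21 + y}$ ($w{\left(y,D \right)} = \frac{D + 9}{y + 21} = \frac{9 + D}{21 + y}$)
$F{\left(E \right)} = \frac{1}{40 + E}$
$\frac{F{\left(-30 \right)} + w{\left(28,-1 \right)}}{1118 - 323} = \frac{\frac{1}{40 - 30} + \frac{9 - 1}{21 + 28}}{1118 - 323} = \frac{\frac{1}{10} + \frac{1}{49} \cdot 8}{795} = \frac{\frac{1}{10} + \frac{8}{49}}{795} = \frac{1}{795} \cdot \frac{129}{490} = \frac{43}{129850}$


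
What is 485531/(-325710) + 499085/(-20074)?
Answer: -43075881161/1634575635 ≈ -26.353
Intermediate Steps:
485531/(-325710) + 499085/(-20074) = 485531*(-1/325710) + 499085*(-1/20074) = -485531/325710 - 499085/20074 = -43075881161/1634575635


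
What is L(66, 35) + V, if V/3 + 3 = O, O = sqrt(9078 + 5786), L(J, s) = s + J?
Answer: 92 + 12*sqrt(929) ≈ 457.75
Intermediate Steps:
L(J, s) = J + s
O = 4*sqrt(929) (O = sqrt(14864) = 4*sqrt(929) ≈ 121.92)
V = -9 + 12*sqrt(929) (V = -9 + 3*(4*sqrt(929)) = -9 + 12*sqrt(929) ≈ 356.75)
L(66, 35) + V = (66 + 35) + (-9 + 12*sqrt(929)) = 101 + (-9 + 12*sqrt(929)) = 92 + 12*sqrt(929)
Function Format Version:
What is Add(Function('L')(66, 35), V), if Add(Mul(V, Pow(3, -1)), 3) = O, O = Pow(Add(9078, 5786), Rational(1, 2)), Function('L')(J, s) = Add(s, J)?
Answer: Add(92, Mul(12, Pow(929, Rational(1, 2)))) ≈ 457.75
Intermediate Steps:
Function('L')(J, s) = Add(J, s)
O = Mul(4, Pow(929, Rational(1, 2))) (O = Pow(14864, Rational(1, 2)) = Mul(4, Pow(929, Rational(1, 2))) ≈ 121.92)
V = Add(-9, Mul(12, Pow(929, Rational(1, 2)))) (V = Add(-9, Mul(3, Mul(4, Pow(929, Rational(1, 2))))) = Add(-9, Mul(12, Pow(929, Rational(1, 2)))) ≈ 356.75)
Add(Function('L')(66, 35), V) = Add(Add(66, 35), Add(-9, Mul(12, Pow(929, Rational(1, 2))))) = Add(101, Add(-9, Mul(12, Pow(929, Rational(1, 2))))) = Add(92, Mul(12, Pow(929, Rational(1, 2))))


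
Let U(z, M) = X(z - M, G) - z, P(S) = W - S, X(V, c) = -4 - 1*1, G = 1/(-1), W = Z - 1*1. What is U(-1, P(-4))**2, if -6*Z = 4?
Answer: 16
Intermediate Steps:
Z = -2/3 (Z = -1/6*4 = -2/3 ≈ -0.66667)
W = -5/3 (W = -2/3 - 1*1 = -2/3 - 1 = -5/3 ≈ -1.6667)
G = -1 (G = 1*(-1) = -1)
X(V, c) = -5 (X(V, c) = -4 - 1 = -5)
P(S) = -5/3 - S
U(z, M) = -5 - z
U(-1, P(-4))**2 = (-5 - 1*(-1))**2 = (-5 + 1)**2 = (-4)**2 = 16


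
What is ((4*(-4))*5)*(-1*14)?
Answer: 1120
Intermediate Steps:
((4*(-4))*5)*(-1*14) = -16*5*(-14) = -80*(-14) = 1120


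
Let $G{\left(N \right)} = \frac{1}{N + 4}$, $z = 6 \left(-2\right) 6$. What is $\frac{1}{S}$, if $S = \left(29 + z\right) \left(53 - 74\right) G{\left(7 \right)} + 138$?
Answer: $\frac{11}{2421} \approx 0.0045436$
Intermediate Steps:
$z = -72$ ($z = \left(-12\right) 6 = -72$)
$G{\left(N \right)} = \frac{1}{4 + N}$
$S = \frac{2421}{11}$ ($S = \frac{\left(29 - 72\right) \left(53 - 74\right)}{4 + 7} + 138 = \frac{\left(-43\right) \left(-21\right)}{11} + 138 = 903 \cdot \frac{1}{11} + 138 = \frac{903}{11} + 138 = \frac{2421}{11} \approx 220.09$)
$\frac{1}{S} = \frac{1}{\frac{2421}{11}} = \frac{11}{2421}$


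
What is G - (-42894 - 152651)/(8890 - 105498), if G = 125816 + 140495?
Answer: 25727577543/96608 ≈ 2.6631e+5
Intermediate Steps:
G = 266311
G - (-42894 - 152651)/(8890 - 105498) = 266311 - (-42894 - 152651)/(8890 - 105498) = 266311 - (-195545)/(-96608) = 266311 - (-195545)*(-1)/96608 = 266311 - 1*195545/96608 = 266311 - 195545/96608 = 25727577543/96608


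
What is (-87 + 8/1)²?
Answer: 6241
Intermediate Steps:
(-87 + 8/1)² = (-87 + 1*8)² = (-87 + 8)² = (-79)² = 6241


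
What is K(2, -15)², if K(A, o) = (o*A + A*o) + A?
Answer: 3364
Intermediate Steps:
K(A, o) = A + 2*A*o (K(A, o) = (A*o + A*o) + A = 2*A*o + A = A + 2*A*o)
K(2, -15)² = (2*(1 + 2*(-15)))² = (2*(1 - 30))² = (2*(-29))² = (-58)² = 3364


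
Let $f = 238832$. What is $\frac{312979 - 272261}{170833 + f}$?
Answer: $\frac{40718}{409665} \approx 0.099393$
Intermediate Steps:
$\frac{312979 - 272261}{170833 + f} = \frac{312979 - 272261}{170833 + 238832} = \frac{40718}{409665}$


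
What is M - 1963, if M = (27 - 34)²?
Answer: -1914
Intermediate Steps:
M = 49 (M = (-7)² = 49)
M - 1963 = 49 - 1963 = -1914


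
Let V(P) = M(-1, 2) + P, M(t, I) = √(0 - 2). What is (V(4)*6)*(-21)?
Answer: -504 - 126*I*√2 ≈ -504.0 - 178.19*I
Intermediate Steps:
M(t, I) = I*√2 (M(t, I) = √(-2) = I*√2)
V(P) = P + I*√2 (V(P) = I*√2 + P = P + I*√2)
(V(4)*6)*(-21) = ((4 + I*√2)*6)*(-21) = (24 + 6*I*√2)*(-21) = -504 - 126*I*√2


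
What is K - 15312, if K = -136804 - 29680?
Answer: -181796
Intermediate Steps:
K = -166484
K - 15312 = -166484 - 15312 = -181796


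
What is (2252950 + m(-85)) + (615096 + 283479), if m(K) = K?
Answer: 3151440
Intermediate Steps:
(2252950 + m(-85)) + (615096 + 283479) = (2252950 - 85) + (615096 + 283479) = 2252865 + 898575 = 3151440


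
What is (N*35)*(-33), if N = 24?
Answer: -27720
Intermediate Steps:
(N*35)*(-33) = (24*35)*(-33) = 840*(-33) = -27720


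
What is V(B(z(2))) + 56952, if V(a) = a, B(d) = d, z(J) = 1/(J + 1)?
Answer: 170857/3 ≈ 56952.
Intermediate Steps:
z(J) = 1/(1 + J)
V(B(z(2))) + 56952 = 1/(1 + 2) + 56952 = 1/3 + 56952 = ⅓ + 56952 = 170857/3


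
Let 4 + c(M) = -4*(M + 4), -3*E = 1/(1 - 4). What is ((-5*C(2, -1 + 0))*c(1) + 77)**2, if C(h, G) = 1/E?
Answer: 1338649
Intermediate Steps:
E = 1/9 (E = -1/(3*(1 - 4)) = -1/3/(-3) = -1/3*(-1/3) = 1/9 ≈ 0.11111)
c(M) = -20 - 4*M (c(M) = -4 - 4*(M + 4) = -4 - 4*(4 + M) = -4 + (-16 - 4*M) = -20 - 4*M)
C(h, G) = 9 (C(h, G) = 1/(1/9) = 9)
((-5*C(2, -1 + 0))*c(1) + 77)**2 = ((-5*9)*(-20 - 4*1) + 77)**2 = (-45*(-20 - 4) + 77)**2 = (-45*(-24) + 77)**2 = (1080 + 77)**2 = 1157**2 = 1338649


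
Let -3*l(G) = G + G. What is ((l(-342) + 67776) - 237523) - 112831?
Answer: -282350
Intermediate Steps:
l(G) = -2*G/3 (l(G) = -(G + G)/3 = -2*G/3)
((l(-342) + 67776) - 237523) - 112831 = ((-2/3*(-342) + 67776) - 237523) - 112831 = ((228 + 67776) - 237523) - 112831 = (68004 - 237523) - 112831 = -169519 - 112831 = -282350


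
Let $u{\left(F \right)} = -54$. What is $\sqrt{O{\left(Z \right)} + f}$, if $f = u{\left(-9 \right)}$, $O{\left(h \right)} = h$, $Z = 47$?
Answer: $i \sqrt{7} \approx 2.6458 i$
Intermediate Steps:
$f = -54$
$\sqrt{O{\left(Z \right)} + f} = \sqrt{47 - 54} = \sqrt{-7} = i \sqrt{7}$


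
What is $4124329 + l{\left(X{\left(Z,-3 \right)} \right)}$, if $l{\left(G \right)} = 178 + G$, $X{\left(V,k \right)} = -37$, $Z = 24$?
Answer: $4124470$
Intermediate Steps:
$4124329 + l{\left(X{\left(Z,-3 \right)} \right)} = 4124329 + \left(178 - 37\right) = 4124329 + 141 = 4124470$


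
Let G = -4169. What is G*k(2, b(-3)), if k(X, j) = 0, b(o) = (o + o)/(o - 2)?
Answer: 0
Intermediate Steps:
b(o) = 2*o/(-2 + o) (b(o) = (2*o)/(-2 + o) = 2*o/(-2 + o))
G*k(2, b(-3)) = -4169*0 = 0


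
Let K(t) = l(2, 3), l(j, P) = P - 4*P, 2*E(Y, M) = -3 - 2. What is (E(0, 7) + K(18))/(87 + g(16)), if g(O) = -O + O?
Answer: -23/174 ≈ -0.13218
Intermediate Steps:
E(Y, M) = -5/2 (E(Y, M) = (-3 - 2)/2 = (½)*(-5) = -5/2)
g(O) = 0
l(j, P) = -3*P
K(t) = -9 (K(t) = -3*3 = -9)
(E(0, 7) + K(18))/(87 + g(16)) = (-5/2 - 9)/(87 + 0) = -23/2/87 = -23/2*1/87 = -23/174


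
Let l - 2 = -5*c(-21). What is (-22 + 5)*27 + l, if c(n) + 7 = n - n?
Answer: -422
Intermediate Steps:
c(n) = -7 (c(n) = -7 + (n - n) = -7 + 0 = -7)
l = 37 (l = 2 - 5*(-7) = 2 + 35 = 37)
(-22 + 5)*27 + l = (-22 + 5)*27 + 37 = -17*27 + 37 = -459 + 37 = -422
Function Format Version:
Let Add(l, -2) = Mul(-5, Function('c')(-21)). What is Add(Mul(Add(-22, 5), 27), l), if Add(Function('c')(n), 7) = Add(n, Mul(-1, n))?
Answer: -422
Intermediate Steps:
Function('c')(n) = -7 (Function('c')(n) = Add(-7, Add(n, Mul(-1, n))) = Add(-7, 0) = -7)
l = 37 (l = Add(2, Mul(-5, -7)) = Add(2, 35) = 37)
Add(Mul(Add(-22, 5), 27), l) = Add(Mul(Add(-22, 5), 27), 37) = Add(Mul(-17, 27), 37) = Add(-459, 37) = -422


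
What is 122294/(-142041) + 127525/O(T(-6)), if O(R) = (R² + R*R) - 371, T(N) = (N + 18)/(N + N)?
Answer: -6052968337/17471043 ≈ -346.46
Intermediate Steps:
T(N) = (18 + N)/(2*N) (T(N) = (18 + N)/((2*N)) = (18 + N)*(1/(2*N)) = (18 + N)/(2*N))
O(R) = -371 + 2*R² (O(R) = (R² + R²) - 371 = 2*R² - 371 = -371 + 2*R²)
122294/(-142041) + 127525/O(T(-6)) = 122294/(-142041) + 127525/(-371 + 2*((½)*(18 - 6)/(-6))²) = 122294*(-1/142041) + 127525/(-371 + 2*((½)*(-⅙)*12)²) = -122294/142041 + 127525/(-371 + 2*(-1)²) = -122294/142041 + 127525/(-371 + 2*1) = -122294/142041 + 127525/(-371 + 2) = -122294/142041 + 127525/(-369) = -122294/142041 + 127525*(-1/369) = -122294/142041 - 127525/369 = -6052968337/17471043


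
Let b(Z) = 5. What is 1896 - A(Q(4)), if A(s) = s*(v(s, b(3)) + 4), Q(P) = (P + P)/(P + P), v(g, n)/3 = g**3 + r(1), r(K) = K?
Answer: 1886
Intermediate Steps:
v(g, n) = 3 + 3*g**3 (v(g, n) = 3*(g**3 + 1) = 3*(1 + g**3) = 3 + 3*g**3)
Q(P) = 1 (Q(P) = (2*P)/((2*P)) = (2*P)*(1/(2*P)) = 1)
A(s) = s*(7 + 3*s**3) (A(s) = s*((3 + 3*s**3) + 4) = s*(7 + 3*s**3))
1896 - A(Q(4)) = 1896 - (7 + 3*1**3) = 1896 - (7 + 3*1) = 1896 - (7 + 3) = 1896 - 10 = 1886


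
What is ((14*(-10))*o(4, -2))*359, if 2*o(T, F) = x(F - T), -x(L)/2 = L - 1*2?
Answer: -402080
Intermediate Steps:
x(L) = 4 - 2*L (x(L) = -2*(L - 1*2) = -2*(L - 2) = -2*(-2 + L) = 4 - 2*L)
o(T, F) = 2 + T - F (o(T, F) = (4 - 2*(F - T))/2 = (4 + (-2*F + 2*T))/2 = (4 - 2*F + 2*T)/2 = 2 + T - F)
((14*(-10))*o(4, -2))*359 = ((14*(-10))*(2 + 4 - 1*(-2)))*359 = -140*(2 + 4 + 2)*359 = -140*8*359 = -1120*359 = -402080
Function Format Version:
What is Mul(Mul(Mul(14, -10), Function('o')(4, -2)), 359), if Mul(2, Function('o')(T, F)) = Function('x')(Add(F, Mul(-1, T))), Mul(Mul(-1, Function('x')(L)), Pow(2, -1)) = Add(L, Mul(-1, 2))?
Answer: -402080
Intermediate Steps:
Function('x')(L) = Add(4, Mul(-2, L)) (Function('x')(L) = Mul(-2, Add(L, Mul(-1, 2))) = Mul(-2, Add(L, -2)) = Mul(-2, Add(-2, L)) = Add(4, Mul(-2, L)))
Function('o')(T, F) = Add(2, T, Mul(-1, F)) (Function('o')(T, F) = Mul(Rational(1, 2), Add(4, Mul(-2, Add(F, Mul(-1, T))))) = Mul(Rational(1, 2), Add(4, Add(Mul(-2, F), Mul(2, T)))) = Mul(Rational(1, 2), Add(4, Mul(-2, F), Mul(2, T))) = Add(2, T, Mul(-1, F)))
Mul(Mul(Mul(14, -10), Function('o')(4, -2)), 359) = Mul(Mul(Mul(14, -10), Add(2, 4, Mul(-1, -2))), 359) = Mul(Mul(-140, Add(2, 4, 2)), 359) = Mul(Mul(-140, 8), 359) = Mul(-1120, 359) = -402080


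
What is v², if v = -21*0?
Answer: 0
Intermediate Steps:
v = 0
v² = 0² = 0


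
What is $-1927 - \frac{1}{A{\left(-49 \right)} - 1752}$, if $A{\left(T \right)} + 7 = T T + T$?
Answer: $- \frac{1142712}{593} \approx -1927.0$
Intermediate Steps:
$A{\left(T \right)} = -7 + T + T^{2}$ ($A{\left(T \right)} = -7 + \left(T T + T\right) = -7 + \left(T^{2} + T\right) = -7 + \left(T + T^{2}\right) = -7 + T + T^{2}$)
$-1927 - \frac{1}{A{\left(-49 \right)} - 1752} = -1927 - \frac{1}{\left(-7 - 49 + \left(-49\right)^{2}\right) - 1752} = -1927 - \frac{1}{\left(-7 - 49 + 2401\right) - 1752} = -1927 - \frac{1}{2345 - 1752} = -1927 - \frac{1}{593} = - \frac{1142712}{593}$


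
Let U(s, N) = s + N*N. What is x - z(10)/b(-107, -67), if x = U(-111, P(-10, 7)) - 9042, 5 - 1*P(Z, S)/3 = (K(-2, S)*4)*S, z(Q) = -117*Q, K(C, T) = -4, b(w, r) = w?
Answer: 12201966/107 ≈ 1.1404e+5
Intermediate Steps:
P(Z, S) = 15 + 48*S (P(Z, S) = 15 - 3*(-4*4)*S = 15 - (-48)*S = 15 + 48*S)
U(s, N) = s + N²
x = 114048 (x = (-111 + (15 + 48*7)²) - 9042 = (-111 + (15 + 336)²) - 9042 = (-111 + 351²) - 9042 = (-111 + 123201) - 9042 = 123090 - 9042 = 114048)
x - z(10)/b(-107, -67) = 114048 - (-117*10)/(-107) = 114048 - (-1170)*(-1)/107 = 114048 - 1*1170/107 = 114048 - 1170/107 = 12201966/107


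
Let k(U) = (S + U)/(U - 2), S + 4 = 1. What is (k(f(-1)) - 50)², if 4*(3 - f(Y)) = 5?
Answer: 2025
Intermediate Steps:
S = -3 (S = -4 + 1 = -3)
f(Y) = 7/4 (f(Y) = 3 - ¼*5 = 3 - 5/4 = 7/4)
k(U) = (-3 + U)/(-2 + U) (k(U) = (-3 + U)/(U - 2) = (-3 + U)/(-2 + U))
(k(f(-1)) - 50)² = ((-3 + 7/4)/(-2 + 7/4) - 50)² = (-5/4/(-¼) - 50)² = (-4*(-5/4) - 50)² = (5 - 50)² = (-45)² = 2025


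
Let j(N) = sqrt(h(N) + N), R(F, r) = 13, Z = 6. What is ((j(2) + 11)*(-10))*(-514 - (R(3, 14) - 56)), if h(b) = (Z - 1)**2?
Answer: 51810 + 14130*sqrt(3) ≈ 76284.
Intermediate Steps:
h(b) = 25 (h(b) = (6 - 1)**2 = 5**2 = 25)
j(N) = sqrt(25 + N)
((j(2) + 11)*(-10))*(-514 - (R(3, 14) - 56)) = ((sqrt(25 + 2) + 11)*(-10))*(-514 - (13 - 56)) = ((sqrt(27) + 11)*(-10))*(-514 - 1*(-43)) = ((3*sqrt(3) + 11)*(-10))*(-514 + 43) = ((11 + 3*sqrt(3))*(-10))*(-471) = (-110 - 30*sqrt(3))*(-471) = 51810 + 14130*sqrt(3)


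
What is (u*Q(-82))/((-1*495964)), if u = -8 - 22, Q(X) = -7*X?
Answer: 615/17713 ≈ 0.034720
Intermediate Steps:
u = -30
(u*Q(-82))/((-1*495964)) = (-(-210)*(-82))/((-1*495964)) = -30*574/(-495964) = -17220*(-1/495964) = 615/17713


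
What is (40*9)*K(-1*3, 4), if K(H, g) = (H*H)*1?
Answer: 3240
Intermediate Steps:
K(H, g) = H² (K(H, g) = H²*1 = H²)
(40*9)*K(-1*3, 4) = (40*9)*(-1*3)² = 360*(-3)² = 360*9 = 3240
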